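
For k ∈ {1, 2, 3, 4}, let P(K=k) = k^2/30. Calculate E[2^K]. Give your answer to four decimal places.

E[2^K] = Σ 2^k·P(K=k)
 = 2·1/30 + 4·2/15 + 8·3/10 + 16·8/15
 = 1/15 + 8/15 + 12/5 + 128/15
 = 173/15

11.5333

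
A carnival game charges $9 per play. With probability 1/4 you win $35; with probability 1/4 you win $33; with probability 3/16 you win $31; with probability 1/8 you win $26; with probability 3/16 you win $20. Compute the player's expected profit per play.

20.8125

E[payout] = 35·1/4 + 33·1/4 + 31·3/16 + 26·1/8 + 20·3/16
 = 35/4 + 33/4 + 93/16 + 13/4 + 15/4
 = 477/16
Net = 477/16 - 9 = 333/16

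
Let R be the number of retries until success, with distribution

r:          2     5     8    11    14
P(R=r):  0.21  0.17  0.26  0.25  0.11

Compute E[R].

E[R] = Σ r·P(R=r)
 = 2·0.21 + 5·0.17 + 8·0.26 + 11·0.25 + 14·0.11
 = 0.42 + 0.85 + 2.08 + 2.75 + 1.54
 = 7.64

7.64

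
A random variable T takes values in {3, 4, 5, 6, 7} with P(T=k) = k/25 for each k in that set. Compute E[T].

5.4

E[T] = Σ t·P(T=t)
 = 3·3/25 + 4·4/25 + 5·1/5 + 6·6/25 + 7·7/25
 = 9/25 + 16/25 + 1 + 36/25 + 49/25
 = 27/5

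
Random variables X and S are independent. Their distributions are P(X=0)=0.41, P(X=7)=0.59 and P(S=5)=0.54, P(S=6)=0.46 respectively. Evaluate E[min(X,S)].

3.2214

E[min(X,S)] = Σ_x Σ_s min(x,s) · P(X=x)P(S=s)
 = 0·0.2214 + 0·0.1886 + 5·0.3186 + 6·0.2714
 = 0 + 0 + 1.593 + 1.6284
 = 3.2214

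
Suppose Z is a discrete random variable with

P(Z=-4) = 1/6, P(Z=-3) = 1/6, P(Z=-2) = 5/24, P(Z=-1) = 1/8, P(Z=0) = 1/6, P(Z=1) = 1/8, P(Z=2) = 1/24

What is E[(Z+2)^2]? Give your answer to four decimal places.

3.4167

E[(Z+2)^2] = Σ (z+2)^2·P(Z=z)
 = 4·1/6 + 1·1/6 + 0·5/24 + 1·1/8 + 4·1/6 + 9·1/8 + 16·1/24
 = 2/3 + 1/6 + 0 + 1/8 + 2/3 + 9/8 + 2/3
 = 41/12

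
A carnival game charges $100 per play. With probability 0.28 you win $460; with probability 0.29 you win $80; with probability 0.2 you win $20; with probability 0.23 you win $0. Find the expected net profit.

E[payout] = 460·0.28 + 80·0.29 + 20·0.2 + 0·0.23
 = 128.8 + 23.2 + 4 + 0
 = 156
Net = 156 - 100 = 56

56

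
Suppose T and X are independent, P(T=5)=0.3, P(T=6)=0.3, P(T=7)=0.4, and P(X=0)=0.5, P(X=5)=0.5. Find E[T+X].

E[T+X] = Σ_t Σ_x (t+x) · P(T=t)P(X=x)
 = 5·0.15 + 10·0.15 + 6·0.15 + 11·0.15 + 7·0.2 + 12·0.2
 = 0.75 + 1.5 + 0.9 + 1.65 + 1.4 + 2.4
 = 8.6

8.6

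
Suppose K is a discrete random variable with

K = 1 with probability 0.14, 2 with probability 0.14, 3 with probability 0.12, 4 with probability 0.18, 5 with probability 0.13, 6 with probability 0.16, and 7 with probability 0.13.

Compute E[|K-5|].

E[|K-5|] = Σ |k-5|·P(K=k)
 = 4·0.14 + 3·0.14 + 2·0.12 + 1·0.18 + 0·0.13 + 1·0.16 + 2·0.13
 = 0.56 + 0.42 + 0.24 + 0.18 + 0 + 0.16 + 0.26
 = 1.82

1.82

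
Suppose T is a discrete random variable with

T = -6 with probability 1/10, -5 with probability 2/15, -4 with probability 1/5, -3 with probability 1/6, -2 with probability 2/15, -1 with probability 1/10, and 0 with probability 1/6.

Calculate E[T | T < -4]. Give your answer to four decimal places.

P(T < -4) = 1/10 + 2/15 = 7/30.
E[T | T < -4] = [(-6)·1/10 + (-5)·2/15] / (7/30)
 = -19/15 / (7/30)
 = -38/7

-5.4286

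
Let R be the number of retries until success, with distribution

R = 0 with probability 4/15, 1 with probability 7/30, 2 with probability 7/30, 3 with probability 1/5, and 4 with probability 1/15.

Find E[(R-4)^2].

7.5

E[(R-4)^2] = Σ (r-4)^2·P(R=r)
 = 16·4/15 + 9·7/30 + 4·7/30 + 1·1/5 + 0·1/15
 = 64/15 + 21/10 + 14/15 + 1/5 + 0
 = 15/2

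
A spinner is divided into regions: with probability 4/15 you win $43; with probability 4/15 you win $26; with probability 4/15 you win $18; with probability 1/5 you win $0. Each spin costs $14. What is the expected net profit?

E[payout] = 43·4/15 + 26·4/15 + 18·4/15 + 0·1/5
 = 172/15 + 104/15 + 24/5 + 0
 = 116/5
Net = 116/5 - 14 = 46/5

9.2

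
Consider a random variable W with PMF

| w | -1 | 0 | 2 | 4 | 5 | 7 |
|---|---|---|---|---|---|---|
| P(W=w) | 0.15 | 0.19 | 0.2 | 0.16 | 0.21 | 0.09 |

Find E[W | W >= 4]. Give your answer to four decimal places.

5.0435

P(W >= 4) = 0.16 + 0.21 + 0.09 = 0.46.
E[W | W >= 4] = [4·0.16 + 5·0.21 + 7·0.09] / 0.46
 = 2.32 / 0.46
 = 116/23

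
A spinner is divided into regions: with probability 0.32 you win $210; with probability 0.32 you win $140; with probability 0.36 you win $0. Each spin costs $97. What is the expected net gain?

E[payout] = 210·0.32 + 140·0.32 + 0·0.36
 = 67.2 + 44.8 + 0
 = 112
Net = 112 - 97 = 15

15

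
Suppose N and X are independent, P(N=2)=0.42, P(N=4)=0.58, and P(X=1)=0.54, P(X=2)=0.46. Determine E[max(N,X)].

E[max(N,X)] = Σ_n Σ_x max(n,x) · P(N=n)P(X=x)
 = 2·0.2268 + 2·0.1932 + 4·0.3132 + 4·0.2668
 = 0.4536 + 0.3864 + 1.2528 + 1.0672
 = 3.16

3.16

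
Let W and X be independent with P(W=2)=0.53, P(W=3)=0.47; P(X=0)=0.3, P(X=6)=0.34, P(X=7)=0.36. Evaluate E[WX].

11.2632

E[WX] = Σ_w Σ_x wx · P(W=w)P(X=x)
 = 0·0.159 + 12·0.1802 + 14·0.1908 + 0·0.141 + 18·0.1598 + 21·0.1692
 = 0 + 2.1624 + 2.6712 + 0 + 2.8764 + 3.5532
 = 11.2632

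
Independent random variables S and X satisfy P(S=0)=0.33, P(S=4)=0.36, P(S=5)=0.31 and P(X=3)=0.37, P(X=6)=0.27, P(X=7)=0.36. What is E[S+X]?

E[S+X] = Σ_s Σ_x (s+x) · P(S=s)P(X=x)
 = 3·0.1221 + 6·0.0891 + 7·0.1188 + 7·0.1332 + 10·0.0972 + 11·0.1296 + 8·0.1147 + 11·0.0837 + 12·0.1116
 = 0.3663 + 0.5346 + 0.8316 + 0.9324 + 0.972 + 1.4256 + 0.9176 + 0.9207 + 1.3392
 = 8.24

8.24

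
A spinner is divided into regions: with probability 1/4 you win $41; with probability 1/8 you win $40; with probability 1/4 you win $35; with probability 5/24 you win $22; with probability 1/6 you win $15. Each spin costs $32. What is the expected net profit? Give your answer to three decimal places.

-0.917

E[payout] = 41·1/4 + 40·1/8 + 35·1/4 + 22·5/24 + 15·1/6
 = 41/4 + 5 + 35/4 + 55/12 + 5/2
 = 373/12
Net = 373/12 - 32 = -11/12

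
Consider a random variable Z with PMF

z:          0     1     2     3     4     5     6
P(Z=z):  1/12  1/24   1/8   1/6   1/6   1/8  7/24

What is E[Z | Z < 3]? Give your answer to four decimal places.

P(Z < 3) = 1/12 + 1/24 + 1/8 = 1/4.
E[Z | Z < 3] = [0·1/12 + 1·1/24 + 2·1/8] / (1/4)
 = 7/24 / (1/4)
 = 7/6

1.1667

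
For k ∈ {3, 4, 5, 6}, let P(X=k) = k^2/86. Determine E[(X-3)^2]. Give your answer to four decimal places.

5.1163

E[(X-3)^2] = Σ (x-3)^2·P(X=x)
 = 0·9/86 + 1·8/43 + 4·25/86 + 9·18/43
 = 0 + 8/43 + 50/43 + 162/43
 = 220/43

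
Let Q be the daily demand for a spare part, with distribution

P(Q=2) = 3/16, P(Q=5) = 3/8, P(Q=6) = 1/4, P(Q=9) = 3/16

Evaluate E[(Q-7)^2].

E[(Q-7)^2] = Σ (q-7)^2·P(Q=q)
 = 25·3/16 + 4·3/8 + 1·1/4 + 4·3/16
 = 75/16 + 3/2 + 1/4 + 3/4
 = 115/16

7.1875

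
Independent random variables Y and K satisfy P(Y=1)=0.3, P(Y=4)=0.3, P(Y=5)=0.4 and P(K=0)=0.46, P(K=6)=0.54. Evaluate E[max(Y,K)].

4.85

E[max(Y,K)] = Σ_y Σ_k max(y,k) · P(Y=y)P(K=k)
 = 1·0.138 + 6·0.162 + 4·0.138 + 6·0.162 + 5·0.184 + 6·0.216
 = 0.138 + 0.972 + 0.552 + 0.972 + 0.92 + 1.296
 = 4.85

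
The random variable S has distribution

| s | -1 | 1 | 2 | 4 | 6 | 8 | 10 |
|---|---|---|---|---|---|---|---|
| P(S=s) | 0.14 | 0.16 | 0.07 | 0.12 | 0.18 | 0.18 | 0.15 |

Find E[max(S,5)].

6.47

E[max(S,5)] = Σ max(s,5)·P(S=s)
 = 5·0.14 + 5·0.16 + 5·0.07 + 5·0.12 + 6·0.18 + 8·0.18 + 10·0.15
 = 0.7 + 0.8 + 0.35 + 0.6 + 1.08 + 1.44 + 1.5
 = 6.47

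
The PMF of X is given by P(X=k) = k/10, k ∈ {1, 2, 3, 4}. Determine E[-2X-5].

-11

E[-2X-5] = Σ (-2x-5)·P(X=x)
 = (-7)·1/10 + (-9)·1/5 + (-11)·3/10 + (-13)·2/5
 = (-7/10) + (-9/5) + (-33/10) + (-26/5)
 = -11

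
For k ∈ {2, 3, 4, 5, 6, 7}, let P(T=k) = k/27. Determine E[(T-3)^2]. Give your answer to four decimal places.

E[(T-3)^2] = Σ (t-3)^2·P(T=t)
 = 1·2/27 + 0·1/9 + 1·4/27 + 4·5/27 + 9·2/9 + 16·7/27
 = 2/27 + 0 + 4/27 + 20/27 + 2 + 112/27
 = 64/9

7.1111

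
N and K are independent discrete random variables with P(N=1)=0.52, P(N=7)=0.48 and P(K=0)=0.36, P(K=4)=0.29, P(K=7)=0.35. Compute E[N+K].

7.49

E[N+K] = Σ_n Σ_k (n+k) · P(N=n)P(K=k)
 = 1·0.1872 + 5·0.1508 + 8·0.182 + 7·0.1728 + 11·0.1392 + 14·0.168
 = 0.1872 + 0.754 + 1.456 + 1.2096 + 1.5312 + 2.352
 = 7.49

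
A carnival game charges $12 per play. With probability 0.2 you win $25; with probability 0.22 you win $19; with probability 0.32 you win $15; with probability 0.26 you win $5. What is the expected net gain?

E[payout] = 25·0.2 + 19·0.22 + 15·0.32 + 5·0.26
 = 5 + 4.18 + 4.8 + 1.3
 = 15.28
Net = 15.28 - 12 = 3.28

3.28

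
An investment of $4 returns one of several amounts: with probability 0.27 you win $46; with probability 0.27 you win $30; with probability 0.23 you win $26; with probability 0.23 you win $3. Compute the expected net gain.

E[payout] = 46·0.27 + 30·0.27 + 26·0.23 + 3·0.23
 = 12.42 + 8.1 + 5.98 + 0.69
 = 27.19
Net = 27.19 - 4 = 23.19

23.19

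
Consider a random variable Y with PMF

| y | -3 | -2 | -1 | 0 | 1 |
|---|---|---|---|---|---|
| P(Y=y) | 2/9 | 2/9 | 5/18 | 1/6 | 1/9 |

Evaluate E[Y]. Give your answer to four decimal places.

E[Y] = Σ y·P(Y=y)
 = (-3)·2/9 + (-2)·2/9 + (-1)·5/18 + 0·1/6 + 1·1/9
 = (-2/3) + (-4/9) + (-5/18) + 0 + 1/9
 = -23/18

-1.2778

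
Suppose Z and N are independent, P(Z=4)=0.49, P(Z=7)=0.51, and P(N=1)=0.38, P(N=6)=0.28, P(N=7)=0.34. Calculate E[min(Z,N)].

E[min(Z,N)] = Σ_z Σ_n min(z,n) · P(Z=z)P(N=n)
 = 1·0.1862 + 4·0.1372 + 4·0.1666 + 1·0.1938 + 6·0.1428 + 7·0.1734
 = 0.1862 + 0.5488 + 0.6664 + 0.1938 + 0.8568 + 1.2138
 = 3.6658

3.6658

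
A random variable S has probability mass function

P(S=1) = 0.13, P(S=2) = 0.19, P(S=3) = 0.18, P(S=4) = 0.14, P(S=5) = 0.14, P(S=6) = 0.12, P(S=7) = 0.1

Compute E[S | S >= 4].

5.36

P(S >= 4) = 0.14 + 0.14 + 0.12 + 0.1 = 0.5.
E[S | S >= 4] = [4·0.14 + 5·0.14 + 6·0.12 + 7·0.1] / 0.5
 = 2.68 / 0.5
 = 134/25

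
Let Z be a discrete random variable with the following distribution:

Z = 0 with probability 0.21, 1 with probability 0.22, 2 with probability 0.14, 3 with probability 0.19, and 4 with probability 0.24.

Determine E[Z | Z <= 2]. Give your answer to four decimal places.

P(Z <= 2) = 0.21 + 0.22 + 0.14 = 0.57.
E[Z | Z <= 2] = [0·0.21 + 1·0.22 + 2·0.14] / 0.57
 = 0.5 / 0.57
 = 50/57

0.8772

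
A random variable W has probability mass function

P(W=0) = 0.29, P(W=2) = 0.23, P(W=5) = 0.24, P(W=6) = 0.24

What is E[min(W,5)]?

E[min(W,5)] = Σ min(w,5)·P(W=w)
 = 0·0.29 + 2·0.23 + 5·0.24 + 5·0.24
 = 0 + 0.46 + 1.2 + 1.2
 = 2.86

2.86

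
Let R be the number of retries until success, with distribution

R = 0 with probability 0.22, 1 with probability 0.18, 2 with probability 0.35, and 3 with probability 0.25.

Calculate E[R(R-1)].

2.2

E[R(R-1)] = Σ r(r-1)·P(R=r)
 = 0·0.22 + 0·0.18 + 2·0.35 + 6·0.25
 = 0 + 0 + 0.7 + 1.5
 = 2.2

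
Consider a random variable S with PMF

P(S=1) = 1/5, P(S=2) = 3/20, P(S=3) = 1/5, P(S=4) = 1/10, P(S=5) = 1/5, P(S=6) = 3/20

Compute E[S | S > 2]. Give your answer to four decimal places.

P(S > 2) = 1/5 + 1/10 + 1/5 + 3/20 = 13/20.
E[S | S > 2] = [3·1/5 + 4·1/10 + 5·1/5 + 6·3/20] / (13/20)
 = 29/10 / (13/20)
 = 58/13

4.4615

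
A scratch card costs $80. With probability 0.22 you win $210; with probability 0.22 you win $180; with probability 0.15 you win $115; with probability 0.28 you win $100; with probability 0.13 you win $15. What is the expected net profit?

53

E[payout] = 210·0.22 + 180·0.22 + 115·0.15 + 100·0.28 + 15·0.13
 = 46.2 + 39.6 + 17.25 + 28 + 1.95
 = 133
Net = 133 - 80 = 53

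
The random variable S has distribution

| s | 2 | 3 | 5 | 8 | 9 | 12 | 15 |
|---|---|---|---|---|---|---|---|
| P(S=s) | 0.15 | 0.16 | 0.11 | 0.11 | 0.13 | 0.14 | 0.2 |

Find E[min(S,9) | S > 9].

P(S > 9) = 0.14 + 0.2 = 0.34.
E[min(S,9) | S > 9] = [9·0.14 + 9·0.2] / 0.34
 = 3.06 / 0.34
 = 9

9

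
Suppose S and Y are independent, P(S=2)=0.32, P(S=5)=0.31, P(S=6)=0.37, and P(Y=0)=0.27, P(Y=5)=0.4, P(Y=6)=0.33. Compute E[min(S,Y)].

E[min(S,Y)] = Σ_s Σ_y min(s,y) · P(S=s)P(Y=y)
 = 0·0.0864 + 2·0.128 + 2·0.1056 + 0·0.0837 + 5·0.124 + 5·0.1023 + 0·0.0999 + 5·0.148 + 6·0.1221
 = 0 + 0.256 + 0.2112 + 0 + 0.62 + 0.5115 + 0 + 0.74 + 0.7326
 = 3.0713

3.0713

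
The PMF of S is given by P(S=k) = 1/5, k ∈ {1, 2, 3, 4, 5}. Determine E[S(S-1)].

8

E[S(S-1)] = Σ s(s-1)·P(S=s)
 = 0·1/5 + 2·1/5 + 6·1/5 + 12·1/5 + 20·1/5
 = 0 + 2/5 + 6/5 + 12/5 + 4
 = 8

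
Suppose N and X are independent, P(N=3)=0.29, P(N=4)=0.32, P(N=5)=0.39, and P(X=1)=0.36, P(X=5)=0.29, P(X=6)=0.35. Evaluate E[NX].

E[NX] = Σ_n Σ_x nx · P(N=n)P(X=x)
 = 3·0.1044 + 15·0.0841 + 18·0.1015 + 4·0.1152 + 20·0.0928 + 24·0.112 + 5·0.1404 + 25·0.1131 + 30·0.1365
 = 0.3132 + 1.2615 + 1.827 + 0.4608 + 1.856 + 2.688 + 0.702 + 2.8275 + 4.095
 = 16.031

16.031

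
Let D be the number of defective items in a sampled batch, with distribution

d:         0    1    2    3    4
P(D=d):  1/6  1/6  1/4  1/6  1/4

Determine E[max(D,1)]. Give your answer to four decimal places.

E[max(D,1)] = Σ max(d,1)·P(D=d)
 = 1·1/6 + 1·1/6 + 2·1/4 + 3·1/6 + 4·1/4
 = 1/6 + 1/6 + 1/2 + 1/2 + 1
 = 7/3

2.3333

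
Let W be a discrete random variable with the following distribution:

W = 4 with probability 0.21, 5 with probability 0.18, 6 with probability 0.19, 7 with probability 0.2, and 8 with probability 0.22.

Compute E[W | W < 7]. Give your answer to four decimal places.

4.9655

P(W < 7) = 0.21 + 0.18 + 0.19 = 0.58.
E[W | W < 7] = [4·0.21 + 5·0.18 + 6·0.19] / 0.58
 = 2.88 / 0.58
 = 144/29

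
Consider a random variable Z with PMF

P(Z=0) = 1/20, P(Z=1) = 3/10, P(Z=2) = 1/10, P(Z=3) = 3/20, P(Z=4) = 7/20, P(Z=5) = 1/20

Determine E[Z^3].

33.8

E[Z^3] = Σ z^3·P(Z=z)
 = 0·1/20 + 1·3/10 + 8·1/10 + 27·3/20 + 64·7/20 + 125·1/20
 = 0 + 3/10 + 4/5 + 81/20 + 112/5 + 25/4
 = 169/5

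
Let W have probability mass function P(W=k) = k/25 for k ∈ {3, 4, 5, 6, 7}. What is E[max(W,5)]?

E[max(W,5)] = Σ max(w,5)·P(W=w)
 = 5·3/25 + 5·4/25 + 5·1/5 + 6·6/25 + 7·7/25
 = 3/5 + 4/5 + 1 + 36/25 + 49/25
 = 29/5

5.8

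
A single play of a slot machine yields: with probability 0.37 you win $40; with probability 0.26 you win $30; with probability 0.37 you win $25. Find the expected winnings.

31.85

E[payout] = 40·0.37 + 30·0.26 + 25·0.37
 = 14.8 + 7.8 + 9.25
 = 31.85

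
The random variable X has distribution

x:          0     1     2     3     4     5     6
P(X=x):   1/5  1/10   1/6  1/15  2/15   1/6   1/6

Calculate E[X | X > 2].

4.8125

P(X > 2) = 1/15 + 2/15 + 1/6 + 1/6 = 8/15.
E[X | X > 2] = [3·1/15 + 4·2/15 + 5·1/6 + 6·1/6] / (8/15)
 = 77/30 / (8/15)
 = 77/16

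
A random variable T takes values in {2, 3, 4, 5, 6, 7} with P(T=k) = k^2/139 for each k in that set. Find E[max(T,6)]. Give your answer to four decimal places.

E[max(T,6)] = Σ max(t,6)·P(T=t)
 = 6·4/139 + 6·9/139 + 6·16/139 + 6·25/139 + 6·36/139 + 7·49/139
 = 24/139 + 54/139 + 96/139 + 150/139 + 216/139 + 343/139
 = 883/139

6.3525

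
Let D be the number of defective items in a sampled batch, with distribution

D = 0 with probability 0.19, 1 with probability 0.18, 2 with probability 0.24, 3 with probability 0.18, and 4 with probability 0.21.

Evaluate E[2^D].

E[2^D] = Σ 2^d·P(D=d)
 = 1·0.19 + 2·0.18 + 4·0.24 + 8·0.18 + 16·0.21
 = 0.19 + 0.36 + 0.96 + 1.44 + 3.36
 = 6.31

6.31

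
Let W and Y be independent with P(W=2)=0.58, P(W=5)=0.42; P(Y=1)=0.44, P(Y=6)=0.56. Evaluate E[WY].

E[WY] = Σ_w Σ_y wy · P(W=w)P(Y=y)
 = 2·0.2552 + 12·0.3248 + 5·0.1848 + 30·0.2352
 = 0.5104 + 3.8976 + 0.924 + 7.056
 = 12.388

12.388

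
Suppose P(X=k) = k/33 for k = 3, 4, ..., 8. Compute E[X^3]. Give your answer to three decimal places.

E[X^3] = Σ x^3·P(X=x)
 = 27·1/11 + 64·4/33 + 125·5/33 + 216·2/11 + 343·7/33 + 512·8/33
 = 27/11 + 256/33 + 625/33 + 432/11 + 2401/33 + 4096/33
 = 8755/33

265.303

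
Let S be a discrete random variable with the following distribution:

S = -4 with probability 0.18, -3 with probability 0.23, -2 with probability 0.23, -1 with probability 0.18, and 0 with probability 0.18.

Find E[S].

E[S] = Σ s·P(S=s)
 = (-4)·0.18 + (-3)·0.23 + (-2)·0.23 + (-1)·0.18 + 0·0.18
 = (-0.72) + (-0.69) + (-0.46) + (-0.18) + 0
 = -2.05

-2.05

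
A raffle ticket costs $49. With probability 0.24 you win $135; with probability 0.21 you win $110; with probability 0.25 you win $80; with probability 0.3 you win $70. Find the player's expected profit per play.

47.5

E[payout] = 135·0.24 + 110·0.21 + 80·0.25 + 70·0.3
 = 32.4 + 23.1 + 20 + 21
 = 96.5
Net = 96.5 - 49 = 47.5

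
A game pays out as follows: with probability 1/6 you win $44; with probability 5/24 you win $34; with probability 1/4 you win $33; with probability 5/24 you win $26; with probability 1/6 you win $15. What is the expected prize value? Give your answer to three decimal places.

30.583

E[payout] = 44·1/6 + 34·5/24 + 33·1/4 + 26·5/24 + 15·1/6
 = 22/3 + 85/12 + 33/4 + 65/12 + 5/2
 = 367/12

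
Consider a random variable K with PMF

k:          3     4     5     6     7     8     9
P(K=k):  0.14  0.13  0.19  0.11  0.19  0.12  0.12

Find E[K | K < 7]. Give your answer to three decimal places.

P(K < 7) = 0.14 + 0.13 + 0.19 + 0.11 = 0.57.
E[K | K < 7] = [3·0.14 + 4·0.13 + 5·0.19 + 6·0.11] / 0.57
 = 2.55 / 0.57
 = 85/19

4.474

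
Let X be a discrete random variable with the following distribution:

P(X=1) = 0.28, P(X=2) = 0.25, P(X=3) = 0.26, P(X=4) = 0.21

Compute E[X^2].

E[X^2] = Σ x^2·P(X=x)
 = 1·0.28 + 4·0.25 + 9·0.26 + 16·0.21
 = 0.28 + 1 + 2.34 + 3.36
 = 6.98

6.98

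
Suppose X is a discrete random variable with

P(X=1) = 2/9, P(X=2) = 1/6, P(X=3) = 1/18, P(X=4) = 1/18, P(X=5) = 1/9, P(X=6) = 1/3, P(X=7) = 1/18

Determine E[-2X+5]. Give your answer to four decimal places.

E[-2X+5] = Σ (-2x+5)·P(X=x)
 = 3·2/9 + 1·1/6 + (-1)·1/18 + (-3)·1/18 + (-5)·1/9 + (-7)·1/3 + (-9)·1/18
 = 2/3 + 1/6 + (-1/18) + (-1/6) + (-5/9) + (-7/3) + (-1/2)
 = -25/9

-2.7778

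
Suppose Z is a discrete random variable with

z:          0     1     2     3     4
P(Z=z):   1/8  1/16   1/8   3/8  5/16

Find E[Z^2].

E[Z^2] = Σ z^2·P(Z=z)
 = 0·1/8 + 1·1/16 + 4·1/8 + 9·3/8 + 16·5/16
 = 0 + 1/16 + 1/2 + 27/8 + 5
 = 143/16

8.9375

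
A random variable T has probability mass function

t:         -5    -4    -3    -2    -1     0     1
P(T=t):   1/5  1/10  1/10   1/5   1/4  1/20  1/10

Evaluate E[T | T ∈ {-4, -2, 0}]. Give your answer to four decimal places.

P(T ∈ {-4, -2, 0}) = 1/10 + 1/5 + 1/20 = 7/20.
E[T | T ∈ {-4, -2, 0}] = [(-4)·1/10 + (-2)·1/5 + 0·1/20] / (7/20)
 = -4/5 / (7/20)
 = -16/7

-2.2857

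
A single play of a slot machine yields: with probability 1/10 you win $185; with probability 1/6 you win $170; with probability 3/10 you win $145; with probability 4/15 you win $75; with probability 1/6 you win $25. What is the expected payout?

114.5

E[payout] = 185·1/10 + 170·1/6 + 145·3/10 + 75·4/15 + 25·1/6
 = 37/2 + 85/3 + 87/2 + 20 + 25/6
 = 229/2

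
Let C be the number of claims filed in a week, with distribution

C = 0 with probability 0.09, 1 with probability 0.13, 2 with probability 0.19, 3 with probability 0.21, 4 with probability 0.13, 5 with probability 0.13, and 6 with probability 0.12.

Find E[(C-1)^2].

7.37

E[(C-1)^2] = Σ (c-1)^2·P(C=c)
 = 1·0.09 + 0·0.13 + 1·0.19 + 4·0.21 + 9·0.13 + 16·0.13 + 25·0.12
 = 0.09 + 0 + 0.19 + 0.84 + 1.17 + 2.08 + 3
 = 7.37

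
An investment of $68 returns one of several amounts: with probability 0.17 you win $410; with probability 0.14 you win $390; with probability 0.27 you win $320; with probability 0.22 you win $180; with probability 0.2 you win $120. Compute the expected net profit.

206.3

E[payout] = 410·0.17 + 390·0.14 + 320·0.27 + 180·0.22 + 120·0.2
 = 69.7 + 54.6 + 86.4 + 39.6 + 24
 = 274.3
Net = 274.3 - 68 = 206.3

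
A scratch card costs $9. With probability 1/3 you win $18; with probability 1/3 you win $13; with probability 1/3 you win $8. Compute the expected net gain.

E[payout] = 18·1/3 + 13·1/3 + 8·1/3
 = 6 + 13/3 + 8/3
 = 13
Net = 13 - 9 = 4

4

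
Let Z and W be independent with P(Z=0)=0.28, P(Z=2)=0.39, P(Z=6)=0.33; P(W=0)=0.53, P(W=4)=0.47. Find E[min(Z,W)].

0.987

E[min(Z,W)] = Σ_z Σ_w min(z,w) · P(Z=z)P(W=w)
 = 0·0.1484 + 0·0.1316 + 0·0.2067 + 2·0.1833 + 0·0.1749 + 4·0.1551
 = 0 + 0 + 0 + 0.3666 + 0 + 0.6204
 = 0.987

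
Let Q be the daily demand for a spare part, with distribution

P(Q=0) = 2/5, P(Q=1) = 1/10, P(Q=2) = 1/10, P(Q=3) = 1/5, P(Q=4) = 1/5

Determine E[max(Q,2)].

2.6

E[max(Q,2)] = Σ max(q,2)·P(Q=q)
 = 2·2/5 + 2·1/10 + 2·1/10 + 3·1/5 + 4·1/5
 = 4/5 + 1/5 + 1/5 + 3/5 + 4/5
 = 13/5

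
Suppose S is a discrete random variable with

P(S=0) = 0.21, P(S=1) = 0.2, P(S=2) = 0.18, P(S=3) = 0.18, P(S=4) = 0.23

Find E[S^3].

21.22

E[S^3] = Σ s^3·P(S=s)
 = 0·0.21 + 1·0.2 + 8·0.18 + 27·0.18 + 64·0.23
 = 0 + 0.2 + 1.44 + 4.86 + 14.72
 = 21.22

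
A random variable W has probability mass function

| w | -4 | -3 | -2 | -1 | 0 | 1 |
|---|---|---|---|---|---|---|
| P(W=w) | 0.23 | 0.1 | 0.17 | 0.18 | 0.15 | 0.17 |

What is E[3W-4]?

E[3W-4] = Σ (3w-4)·P(W=w)
 = (-16)·0.23 + (-13)·0.1 + (-10)·0.17 + (-7)·0.18 + (-4)·0.15 + (-1)·0.17
 = (-3.68) + (-1.3) + (-1.7) + (-1.26) + (-0.6) + (-0.17)
 = -8.71

-8.71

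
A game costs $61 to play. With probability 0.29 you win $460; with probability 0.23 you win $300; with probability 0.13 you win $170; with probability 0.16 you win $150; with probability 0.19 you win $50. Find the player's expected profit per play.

E[payout] = 460·0.29 + 300·0.23 + 170·0.13 + 150·0.16 + 50·0.19
 = 133.4 + 69 + 22.1 + 24 + 9.5
 = 258
Net = 258 - 61 = 197

197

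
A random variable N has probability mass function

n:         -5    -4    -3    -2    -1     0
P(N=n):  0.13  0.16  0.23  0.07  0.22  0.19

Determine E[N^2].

E[N^2] = Σ n^2·P(N=n)
 = 25·0.13 + 16·0.16 + 9·0.23 + 4·0.07 + 1·0.22 + 0·0.19
 = 3.25 + 2.56 + 2.07 + 0.28 + 0.22 + 0
 = 8.38

8.38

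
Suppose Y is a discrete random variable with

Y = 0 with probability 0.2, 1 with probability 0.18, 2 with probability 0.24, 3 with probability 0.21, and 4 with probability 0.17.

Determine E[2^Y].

E[2^Y] = Σ 2^y·P(Y=y)
 = 1·0.2 + 2·0.18 + 4·0.24 + 8·0.21 + 16·0.17
 = 0.2 + 0.36 + 0.96 + 1.68 + 2.72
 = 5.92

5.92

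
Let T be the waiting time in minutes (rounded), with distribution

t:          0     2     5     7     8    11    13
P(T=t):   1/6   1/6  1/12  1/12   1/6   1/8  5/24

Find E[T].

6.75

E[T] = Σ t·P(T=t)
 = 0·1/6 + 2·1/6 + 5·1/12 + 7·1/12 + 8·1/6 + 11·1/8 + 13·5/24
 = 0 + 1/3 + 5/12 + 7/12 + 4/3 + 11/8 + 65/24
 = 27/4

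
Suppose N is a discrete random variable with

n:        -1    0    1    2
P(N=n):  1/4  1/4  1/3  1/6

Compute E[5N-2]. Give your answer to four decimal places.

E[5N-2] = Σ (5n-2)·P(N=n)
 = (-7)·1/4 + (-2)·1/4 + 3·1/3 + 8·1/6
 = (-7/4) + (-1/2) + 1 + 4/3
 = 1/12

0.0833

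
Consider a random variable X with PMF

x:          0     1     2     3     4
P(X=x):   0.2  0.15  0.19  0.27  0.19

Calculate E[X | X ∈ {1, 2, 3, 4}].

2.625

P(X ∈ {1, 2, 3, 4}) = 0.15 + 0.19 + 0.27 + 0.19 = 0.8.
E[X | X ∈ {1, 2, 3, 4}] = [1·0.15 + 2·0.19 + 3·0.27 + 4·0.19] / 0.8
 = 2.1 / 0.8
 = 21/8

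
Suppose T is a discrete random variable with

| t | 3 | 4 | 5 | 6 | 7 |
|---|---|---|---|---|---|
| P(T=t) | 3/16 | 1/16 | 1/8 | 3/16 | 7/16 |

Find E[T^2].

E[T^2] = Σ t^2·P(T=t)
 = 9·3/16 + 16·1/16 + 25·1/8 + 36·3/16 + 49·7/16
 = 27/16 + 1 + 25/8 + 27/4 + 343/16
 = 34

34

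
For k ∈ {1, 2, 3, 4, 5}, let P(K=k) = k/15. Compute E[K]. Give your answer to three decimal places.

3.667

E[K] = Σ k·P(K=k)
 = 1·1/15 + 2·2/15 + 3·1/5 + 4·4/15 + 5·1/3
 = 1/15 + 4/15 + 3/5 + 16/15 + 5/3
 = 11/3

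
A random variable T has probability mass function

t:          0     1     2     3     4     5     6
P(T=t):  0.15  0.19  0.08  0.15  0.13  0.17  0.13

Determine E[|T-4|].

1.91

E[|T-4|] = Σ |t-4|·P(T=t)
 = 4·0.15 + 3·0.19 + 2·0.08 + 1·0.15 + 0·0.13 + 1·0.17 + 2·0.13
 = 0.6 + 0.57 + 0.16 + 0.15 + 0 + 0.17 + 0.26
 = 1.91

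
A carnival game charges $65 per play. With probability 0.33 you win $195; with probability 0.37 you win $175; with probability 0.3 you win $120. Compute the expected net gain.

100.1

E[payout] = 195·0.33 + 175·0.37 + 120·0.3
 = 64.35 + 64.75 + 36
 = 165.1
Net = 165.1 - 65 = 100.1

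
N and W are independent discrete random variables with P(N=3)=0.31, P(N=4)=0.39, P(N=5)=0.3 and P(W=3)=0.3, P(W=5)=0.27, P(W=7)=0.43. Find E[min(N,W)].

3.693

E[min(N,W)] = Σ_n Σ_w min(n,w) · P(N=n)P(W=w)
 = 3·0.093 + 3·0.0837 + 3·0.1333 + 3·0.117 + 4·0.1053 + 4·0.1677 + 3·0.09 + 5·0.081 + 5·0.129
 = 0.279 + 0.2511 + 0.3999 + 0.351 + 0.4212 + 0.6708 + 0.27 + 0.405 + 0.645
 = 3.693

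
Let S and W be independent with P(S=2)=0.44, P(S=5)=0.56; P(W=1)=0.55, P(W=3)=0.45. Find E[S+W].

E[S+W] = Σ_s Σ_w (s+w) · P(S=s)P(W=w)
 = 3·0.242 + 5·0.198 + 6·0.308 + 8·0.252
 = 0.726 + 0.99 + 1.848 + 2.016
 = 5.58

5.58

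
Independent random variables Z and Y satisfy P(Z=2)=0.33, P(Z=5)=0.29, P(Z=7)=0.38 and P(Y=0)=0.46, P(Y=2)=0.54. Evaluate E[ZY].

5.1516

E[ZY] = Σ_z Σ_y zy · P(Z=z)P(Y=y)
 = 0·0.1518 + 4·0.1782 + 0·0.1334 + 10·0.1566 + 0·0.1748 + 14·0.2052
 = 0 + 0.7128 + 0 + 1.566 + 0 + 2.8728
 = 5.1516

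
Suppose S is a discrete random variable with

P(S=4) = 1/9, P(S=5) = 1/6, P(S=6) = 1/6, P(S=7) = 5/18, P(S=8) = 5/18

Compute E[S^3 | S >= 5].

P(S >= 5) = 1/6 + 1/6 + 5/18 + 5/18 = 8/9.
E[S^3 | S >= 5] = [125·1/6 + 216·1/6 + 343·5/18 + 512·5/18] / (8/9)
 = 883/3 / (8/9)
 = 2649/8

331.125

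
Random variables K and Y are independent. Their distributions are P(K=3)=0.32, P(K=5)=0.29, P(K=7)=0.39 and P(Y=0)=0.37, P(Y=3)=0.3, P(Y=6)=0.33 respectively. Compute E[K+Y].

8.02

E[K+Y] = Σ_k Σ_y (k+y) · P(K=k)P(Y=y)
 = 3·0.1184 + 6·0.096 + 9·0.1056 + 5·0.1073 + 8·0.087 + 11·0.0957 + 7·0.1443 + 10·0.117 + 13·0.1287
 = 0.3552 + 0.576 + 0.9504 + 0.5365 + 0.696 + 1.0527 + 1.0101 + 1.17 + 1.6731
 = 8.02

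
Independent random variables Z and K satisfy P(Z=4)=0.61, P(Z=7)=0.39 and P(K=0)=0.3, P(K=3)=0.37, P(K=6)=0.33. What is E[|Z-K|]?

E[|Z-K|] = Σ_z Σ_k |z-k| · P(Z=z)P(K=k)
 = 4·0.183 + 1·0.2257 + 2·0.2013 + 7·0.117 + 4·0.1443 + 1·0.1287
 = 0.732 + 0.2257 + 0.4026 + 0.819 + 0.5772 + 0.1287
 = 2.8852

2.8852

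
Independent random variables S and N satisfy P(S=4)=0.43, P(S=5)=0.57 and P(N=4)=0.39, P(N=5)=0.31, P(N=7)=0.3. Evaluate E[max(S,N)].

E[max(S,N)] = Σ_s Σ_n max(s,n) · P(S=s)P(N=n)
 = 4·0.1677 + 5·0.1333 + 7·0.129 + 5·0.2223 + 5·0.1767 + 7·0.171
 = 0.6708 + 0.6665 + 0.903 + 1.1115 + 0.8835 + 1.197
 = 5.4323

5.4323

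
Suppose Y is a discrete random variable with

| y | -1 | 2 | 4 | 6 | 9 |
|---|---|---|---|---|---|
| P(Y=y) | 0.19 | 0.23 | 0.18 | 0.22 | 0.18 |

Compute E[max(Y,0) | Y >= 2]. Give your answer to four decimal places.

P(Y >= 2) = 0.23 + 0.18 + 0.22 + 0.18 = 0.81.
E[max(Y,0) | Y >= 2] = [2·0.23 + 4·0.18 + 6·0.22 + 9·0.18] / 0.81
 = 4.12 / 0.81
 = 412/81

5.0864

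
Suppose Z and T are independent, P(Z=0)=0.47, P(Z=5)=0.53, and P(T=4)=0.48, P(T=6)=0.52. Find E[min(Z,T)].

E[min(Z,T)] = Σ_z Σ_t min(z,t) · P(Z=z)P(T=t)
 = 0·0.2256 + 0·0.2444 + 4·0.2544 + 5·0.2756
 = 0 + 0 + 1.0176 + 1.378
 = 2.3956

2.3956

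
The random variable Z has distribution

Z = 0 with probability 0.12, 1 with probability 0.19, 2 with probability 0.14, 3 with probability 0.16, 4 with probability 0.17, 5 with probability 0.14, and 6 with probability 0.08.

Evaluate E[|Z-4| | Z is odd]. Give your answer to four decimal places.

1.7755

P(Z is odd) = 0.19 + 0.16 + 0.14 = 0.49.
E[|Z-4| | Z is odd] = [3·0.19 + 1·0.16 + 1·0.14] / 0.49
 = 0.87 / 0.49
 = 87/49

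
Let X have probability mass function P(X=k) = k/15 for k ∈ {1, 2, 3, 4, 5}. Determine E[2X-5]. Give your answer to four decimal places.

E[2X-5] = Σ (2x-5)·P(X=x)
 = (-3)·1/15 + (-1)·2/15 + 1·1/5 + 3·4/15 + 5·1/3
 = (-1/5) + (-2/15) + 1/5 + 4/5 + 5/3
 = 7/3

2.3333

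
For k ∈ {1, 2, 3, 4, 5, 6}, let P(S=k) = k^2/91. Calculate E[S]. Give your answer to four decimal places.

4.8462

E[S] = Σ s·P(S=s)
 = 1·1/91 + 2·4/91 + 3·9/91 + 4·16/91 + 5·25/91 + 6·36/91
 = 1/91 + 8/91 + 27/91 + 64/91 + 125/91 + 216/91
 = 63/13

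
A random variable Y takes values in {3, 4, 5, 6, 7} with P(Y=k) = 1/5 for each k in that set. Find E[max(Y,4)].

5.2

E[max(Y,4)] = Σ max(y,4)·P(Y=y)
 = 4·1/5 + 4·1/5 + 5·1/5 + 6·1/5 + 7·1/5
 = 4/5 + 4/5 + 1 + 6/5 + 7/5
 = 26/5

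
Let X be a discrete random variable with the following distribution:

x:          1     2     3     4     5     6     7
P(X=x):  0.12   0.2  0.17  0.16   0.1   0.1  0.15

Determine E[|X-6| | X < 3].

P(X < 3) = 0.12 + 0.2 = 0.32.
E[|X-6| | X < 3] = [5·0.12 + 4·0.2] / 0.32
 = 1.4 / 0.32
 = 35/8

4.375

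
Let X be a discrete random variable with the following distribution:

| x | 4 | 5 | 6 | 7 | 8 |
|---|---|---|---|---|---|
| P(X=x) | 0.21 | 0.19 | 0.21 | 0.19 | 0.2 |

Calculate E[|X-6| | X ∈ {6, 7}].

0.475

P(X ∈ {6, 7}) = 0.21 + 0.19 = 0.4.
E[|X-6| | X ∈ {6, 7}] = [0·0.21 + 1·0.19] / 0.4
 = 0.19 / 0.4
 = 19/40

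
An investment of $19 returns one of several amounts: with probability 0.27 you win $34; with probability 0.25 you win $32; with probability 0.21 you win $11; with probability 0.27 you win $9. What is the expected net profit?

2.92

E[payout] = 34·0.27 + 32·0.25 + 11·0.21 + 9·0.27
 = 9.18 + 8 + 2.31 + 2.43
 = 21.92
Net = 21.92 - 19 = 2.92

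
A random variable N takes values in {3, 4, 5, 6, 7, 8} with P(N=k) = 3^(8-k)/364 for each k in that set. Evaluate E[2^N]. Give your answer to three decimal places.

E[2^N] = Σ 2^n·P(N=n)
 = 8·243/364 + 16·81/364 + 32·27/364 + 64·9/364 + 128·3/364 + 256·1/364
 = 486/91 + 324/91 + 216/91 + 144/91 + 96/91 + 64/91
 = 190/13

14.615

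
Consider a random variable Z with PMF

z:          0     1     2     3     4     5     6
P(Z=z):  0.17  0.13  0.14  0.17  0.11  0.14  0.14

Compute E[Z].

2.9

E[Z] = Σ z·P(Z=z)
 = 0·0.17 + 1·0.13 + 2·0.14 + 3·0.17 + 4·0.11 + 5·0.14 + 6·0.14
 = 0 + 0.13 + 0.28 + 0.51 + 0.44 + 0.7 + 0.84
 = 2.9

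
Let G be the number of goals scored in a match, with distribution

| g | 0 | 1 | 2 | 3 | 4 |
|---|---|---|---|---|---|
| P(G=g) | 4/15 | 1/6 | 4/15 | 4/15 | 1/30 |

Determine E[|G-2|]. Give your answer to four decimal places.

E[|G-2|] = Σ |g-2|·P(G=g)
 = 2·4/15 + 1·1/6 + 0·4/15 + 1·4/15 + 2·1/30
 = 8/15 + 1/6 + 0 + 4/15 + 1/15
 = 31/30

1.0333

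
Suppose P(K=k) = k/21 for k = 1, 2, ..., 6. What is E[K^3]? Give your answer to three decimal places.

E[K^3] = Σ k^3·P(K=k)
 = 1·1/21 + 8·2/21 + 27·1/7 + 64·4/21 + 125·5/21 + 216·2/7
 = 1/21 + 16/21 + 27/7 + 256/21 + 625/21 + 432/7
 = 325/3

108.333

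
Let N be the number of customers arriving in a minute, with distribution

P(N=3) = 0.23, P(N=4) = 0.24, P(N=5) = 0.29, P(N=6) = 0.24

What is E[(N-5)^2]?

E[(N-5)^2] = Σ (n-5)^2·P(N=n)
 = 4·0.23 + 1·0.24 + 0·0.29 + 1·0.24
 = 0.92 + 0.24 + 0 + 0.24
 = 1.4

1.4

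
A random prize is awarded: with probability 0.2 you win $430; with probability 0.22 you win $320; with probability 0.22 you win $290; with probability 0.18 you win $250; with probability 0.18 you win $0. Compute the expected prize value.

265.2

E[payout] = 430·0.2 + 320·0.22 + 290·0.22 + 250·0.18 + 0·0.18
 = 86 + 70.4 + 63.8 + 45 + 0
 = 265.2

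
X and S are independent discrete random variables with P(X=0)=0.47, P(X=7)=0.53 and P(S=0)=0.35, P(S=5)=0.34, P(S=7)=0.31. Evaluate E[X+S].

7.58

E[X+S] = Σ_x Σ_s (x+s) · P(X=x)P(S=s)
 = 0·0.1645 + 5·0.1598 + 7·0.1457 + 7·0.1855 + 12·0.1802 + 14·0.1643
 = 0 + 0.799 + 1.0199 + 1.2985 + 2.1624 + 2.3002
 = 7.58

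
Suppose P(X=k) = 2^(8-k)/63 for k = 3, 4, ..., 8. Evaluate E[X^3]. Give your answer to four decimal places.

78.5714

E[X^3] = Σ x^3·P(X=x)
 = 27·32/63 + 64·16/63 + 125·8/63 + 216·4/63 + 343·2/63 + 512·1/63
 = 96/7 + 1024/63 + 1000/63 + 96/7 + 98/9 + 512/63
 = 550/7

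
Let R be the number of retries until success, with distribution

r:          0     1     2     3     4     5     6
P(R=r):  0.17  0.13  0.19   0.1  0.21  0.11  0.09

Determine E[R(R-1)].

E[R(R-1)] = Σ r(r-1)·P(R=r)
 = 0·0.17 + 0·0.13 + 2·0.19 + 6·0.1 + 12·0.21 + 20·0.11 + 30·0.09
 = 0 + 0 + 0.38 + 0.6 + 2.52 + 2.2 + 2.7
 = 8.4

8.4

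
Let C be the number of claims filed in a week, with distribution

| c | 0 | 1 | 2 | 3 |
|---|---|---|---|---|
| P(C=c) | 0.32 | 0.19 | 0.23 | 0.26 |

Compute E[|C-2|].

1.09

E[|C-2|] = Σ |c-2|·P(C=c)
 = 2·0.32 + 1·0.19 + 0·0.23 + 1·0.26
 = 0.64 + 0.19 + 0 + 0.26
 = 1.09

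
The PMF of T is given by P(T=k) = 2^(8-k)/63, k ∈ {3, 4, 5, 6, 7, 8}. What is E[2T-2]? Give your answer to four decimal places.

5.8095

E[2T-2] = Σ (2t-2)·P(T=t)
 = 4·32/63 + 6·16/63 + 8·8/63 + 10·4/63 + 12·2/63 + 14·1/63
 = 128/63 + 32/21 + 64/63 + 40/63 + 8/21 + 2/9
 = 122/21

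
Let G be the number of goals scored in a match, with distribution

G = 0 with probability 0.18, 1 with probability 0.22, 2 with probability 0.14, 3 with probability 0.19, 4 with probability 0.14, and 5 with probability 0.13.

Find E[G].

2.28

E[G] = Σ g·P(G=g)
 = 0·0.18 + 1·0.22 + 2·0.14 + 3·0.19 + 4·0.14 + 5·0.13
 = 0 + 0.22 + 0.28 + 0.57 + 0.56 + 0.65
 = 2.28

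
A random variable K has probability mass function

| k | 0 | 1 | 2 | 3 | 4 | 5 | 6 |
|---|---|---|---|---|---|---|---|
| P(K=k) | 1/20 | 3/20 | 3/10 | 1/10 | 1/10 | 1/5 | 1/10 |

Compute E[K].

3.05

E[K] = Σ k·P(K=k)
 = 0·1/20 + 1·3/20 + 2·3/10 + 3·1/10 + 4·1/10 + 5·1/5 + 6·1/10
 = 0 + 3/20 + 3/5 + 3/10 + 2/5 + 1 + 3/5
 = 61/20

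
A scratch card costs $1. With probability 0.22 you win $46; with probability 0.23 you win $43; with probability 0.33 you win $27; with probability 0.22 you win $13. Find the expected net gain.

30.78

E[payout] = 46·0.22 + 43·0.23 + 27·0.33 + 13·0.22
 = 10.12 + 9.89 + 8.91 + 2.86
 = 31.78
Net = 31.78 - 1 = 30.78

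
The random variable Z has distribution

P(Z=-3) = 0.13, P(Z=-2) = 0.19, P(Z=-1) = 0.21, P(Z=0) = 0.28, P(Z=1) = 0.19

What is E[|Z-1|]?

E[|Z-1|] = Σ |z-1|·P(Z=z)
 = 4·0.13 + 3·0.19 + 2·0.21 + 1·0.28 + 0·0.19
 = 0.52 + 0.57 + 0.42 + 0.28 + 0
 = 1.79

1.79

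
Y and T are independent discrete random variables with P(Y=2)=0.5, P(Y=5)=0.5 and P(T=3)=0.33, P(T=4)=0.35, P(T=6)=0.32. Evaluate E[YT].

15.085

E[YT] = Σ_y Σ_t yt · P(Y=y)P(T=t)
 = 6·0.165 + 8·0.175 + 12·0.16 + 15·0.165 + 20·0.175 + 30·0.16
 = 0.99 + 1.4 + 1.92 + 2.475 + 3.5 + 4.8
 = 15.085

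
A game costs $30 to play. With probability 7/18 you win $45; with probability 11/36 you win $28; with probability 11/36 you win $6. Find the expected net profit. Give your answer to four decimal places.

E[payout] = 45·7/18 + 28·11/36 + 6·11/36
 = 35/2 + 77/9 + 11/6
 = 251/9
Net = 251/9 - 30 = -19/9

-2.1111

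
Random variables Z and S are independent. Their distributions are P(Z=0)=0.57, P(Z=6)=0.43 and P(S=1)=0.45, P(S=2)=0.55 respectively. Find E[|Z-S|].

E[|Z-S|] = Σ_z Σ_s |z-s| · P(Z=z)P(S=s)
 = 1·0.2565 + 2·0.3135 + 5·0.1935 + 4·0.2365
 = 0.2565 + 0.627 + 0.9675 + 0.946
 = 2.797

2.797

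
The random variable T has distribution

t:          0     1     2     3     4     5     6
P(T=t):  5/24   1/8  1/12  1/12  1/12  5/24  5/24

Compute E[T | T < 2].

P(T < 2) = 5/24 + 1/8 = 1/3.
E[T | T < 2] = [0·5/24 + 1·1/8] / (1/3)
 = 1/8 / (1/3)
 = 3/8

0.375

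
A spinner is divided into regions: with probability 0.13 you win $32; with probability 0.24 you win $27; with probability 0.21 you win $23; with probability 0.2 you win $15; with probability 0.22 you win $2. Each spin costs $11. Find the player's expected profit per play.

7.91

E[payout] = 32·0.13 + 27·0.24 + 23·0.21 + 15·0.2 + 2·0.22
 = 4.16 + 6.48 + 4.83 + 3 + 0.44
 = 18.91
Net = 18.91 - 11 = 7.91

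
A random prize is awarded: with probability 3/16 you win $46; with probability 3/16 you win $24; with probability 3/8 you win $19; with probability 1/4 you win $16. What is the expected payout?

E[payout] = 46·3/16 + 24·3/16 + 19·3/8 + 16·1/4
 = 69/8 + 9/2 + 57/8 + 4
 = 97/4

24.25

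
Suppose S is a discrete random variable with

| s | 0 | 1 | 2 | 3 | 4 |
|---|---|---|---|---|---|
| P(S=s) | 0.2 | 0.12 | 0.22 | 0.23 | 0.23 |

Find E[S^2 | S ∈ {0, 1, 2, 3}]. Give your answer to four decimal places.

3.9870

P(S ∈ {0, 1, 2, 3}) = 0.2 + 0.12 + 0.22 + 0.23 = 0.77.
E[S^2 | S ∈ {0, 1, 2, 3}] = [0·0.2 + 1·0.12 + 4·0.22 + 9·0.23] / 0.77
 = 3.07 / 0.77
 = 307/77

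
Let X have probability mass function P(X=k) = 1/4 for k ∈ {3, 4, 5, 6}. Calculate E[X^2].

E[X^2] = Σ x^2·P(X=x)
 = 9·1/4 + 16·1/4 + 25·1/4 + 36·1/4
 = 9/4 + 4 + 25/4 + 9
 = 43/2

21.5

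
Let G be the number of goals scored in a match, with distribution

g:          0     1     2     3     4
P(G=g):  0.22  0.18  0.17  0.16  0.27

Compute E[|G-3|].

1.46

E[|G-3|] = Σ |g-3|·P(G=g)
 = 3·0.22 + 2·0.18 + 1·0.17 + 0·0.16 + 1·0.27
 = 0.66 + 0.36 + 0.17 + 0 + 0.27
 = 1.46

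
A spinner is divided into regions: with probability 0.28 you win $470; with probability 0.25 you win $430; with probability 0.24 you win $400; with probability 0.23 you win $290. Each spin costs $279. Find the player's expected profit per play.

E[payout] = 470·0.28 + 430·0.25 + 400·0.24 + 290·0.23
 = 131.6 + 107.5 + 96 + 66.7
 = 401.8
Net = 401.8 - 279 = 122.8

122.8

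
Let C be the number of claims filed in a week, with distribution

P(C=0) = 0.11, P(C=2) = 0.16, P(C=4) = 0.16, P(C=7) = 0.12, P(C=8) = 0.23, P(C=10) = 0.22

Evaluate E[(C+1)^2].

E[(C+1)^2] = Σ (c+1)^2·P(C=c)
 = 1·0.11 + 9·0.16 + 25·0.16 + 64·0.12 + 81·0.23 + 121·0.22
 = 0.11 + 1.44 + 4 + 7.68 + 18.63 + 26.62
 = 58.48

58.48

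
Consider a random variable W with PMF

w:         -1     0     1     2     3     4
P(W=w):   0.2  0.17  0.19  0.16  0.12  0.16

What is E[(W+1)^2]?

8.29

E[(W+1)^2] = Σ (w+1)^2·P(W=w)
 = 0·0.2 + 1·0.17 + 4·0.19 + 9·0.16 + 16·0.12 + 25·0.16
 = 0 + 0.17 + 0.76 + 1.44 + 1.92 + 4
 = 8.29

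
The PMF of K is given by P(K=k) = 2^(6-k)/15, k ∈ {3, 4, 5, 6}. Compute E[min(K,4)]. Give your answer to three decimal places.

3.467

E[min(K,4)] = Σ min(k,4)·P(K=k)
 = 3·8/15 + 4·4/15 + 4·2/15 + 4·1/15
 = 8/5 + 16/15 + 8/15 + 4/15
 = 52/15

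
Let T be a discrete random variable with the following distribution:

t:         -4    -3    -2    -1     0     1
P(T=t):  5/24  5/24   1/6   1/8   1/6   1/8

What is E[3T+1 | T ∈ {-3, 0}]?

-4

P(T ∈ {-3, 0}) = 5/24 + 1/6 = 3/8.
E[3T+1 | T ∈ {-3, 0}] = [(-8)·5/24 + 1·1/6] / (3/8)
 = -3/2 / (3/8)
 = -4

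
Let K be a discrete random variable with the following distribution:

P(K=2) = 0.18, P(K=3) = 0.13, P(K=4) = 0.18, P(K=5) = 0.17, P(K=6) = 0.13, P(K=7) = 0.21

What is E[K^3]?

E[K^3] = Σ k^3·P(K=k)
 = 8·0.18 + 27·0.13 + 64·0.18 + 125·0.17 + 216·0.13 + 343·0.21
 = 1.44 + 3.51 + 11.52 + 21.25 + 28.08 + 72.03
 = 137.83

137.83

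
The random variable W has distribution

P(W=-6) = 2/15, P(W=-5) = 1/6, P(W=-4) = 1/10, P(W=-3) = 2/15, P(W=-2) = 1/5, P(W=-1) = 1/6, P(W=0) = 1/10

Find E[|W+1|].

E[|W+1|] = Σ |w+1|·P(W=w)
 = 5·2/15 + 4·1/6 + 3·1/10 + 2·2/15 + 1·1/5 + 0·1/6 + 1·1/10
 = 2/3 + 2/3 + 3/10 + 4/15 + 1/5 + 0 + 1/10
 = 11/5

2.2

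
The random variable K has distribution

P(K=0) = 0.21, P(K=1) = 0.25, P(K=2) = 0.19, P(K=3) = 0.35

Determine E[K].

1.68

E[K] = Σ k·P(K=k)
 = 0·0.21 + 1·0.25 + 2·0.19 + 3·0.35
 = 0 + 0.25 + 0.38 + 1.05
 = 1.68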